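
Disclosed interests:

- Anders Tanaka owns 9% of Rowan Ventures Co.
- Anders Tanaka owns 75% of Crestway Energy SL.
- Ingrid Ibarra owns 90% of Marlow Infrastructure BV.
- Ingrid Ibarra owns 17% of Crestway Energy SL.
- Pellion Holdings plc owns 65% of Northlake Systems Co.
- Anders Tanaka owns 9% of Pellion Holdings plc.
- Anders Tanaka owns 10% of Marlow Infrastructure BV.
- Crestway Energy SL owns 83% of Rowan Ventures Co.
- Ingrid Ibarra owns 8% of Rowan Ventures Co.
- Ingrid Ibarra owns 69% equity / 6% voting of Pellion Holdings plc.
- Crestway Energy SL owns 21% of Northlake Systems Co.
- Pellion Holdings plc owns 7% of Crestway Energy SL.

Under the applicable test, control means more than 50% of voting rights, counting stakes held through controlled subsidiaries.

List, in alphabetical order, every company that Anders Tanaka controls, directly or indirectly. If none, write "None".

Anders holds 75% of Crestway, so Anders controls Crestway.
Anders and Crestway together hold 9% + 83% = 92% of Rowan, so Anders controls Rowan.
No other company's threshold is met.

Crestway Energy SL, Rowan Ventures Co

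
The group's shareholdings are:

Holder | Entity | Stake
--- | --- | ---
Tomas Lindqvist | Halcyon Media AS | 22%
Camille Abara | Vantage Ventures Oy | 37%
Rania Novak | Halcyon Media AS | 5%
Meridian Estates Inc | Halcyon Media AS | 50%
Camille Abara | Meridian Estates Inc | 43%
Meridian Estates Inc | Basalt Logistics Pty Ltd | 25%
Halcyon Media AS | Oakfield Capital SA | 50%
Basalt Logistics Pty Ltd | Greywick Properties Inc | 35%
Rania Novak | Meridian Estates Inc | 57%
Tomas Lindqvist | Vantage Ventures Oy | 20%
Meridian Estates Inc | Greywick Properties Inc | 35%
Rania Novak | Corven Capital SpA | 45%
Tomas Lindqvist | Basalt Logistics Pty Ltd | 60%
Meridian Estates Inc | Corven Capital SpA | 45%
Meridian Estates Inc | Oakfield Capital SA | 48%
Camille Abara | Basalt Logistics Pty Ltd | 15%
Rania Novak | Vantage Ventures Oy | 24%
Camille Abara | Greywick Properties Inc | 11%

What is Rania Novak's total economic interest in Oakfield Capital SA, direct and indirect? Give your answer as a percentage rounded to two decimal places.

Rania reaches Oakfield along 3 paths.
Via Meridian: 57% × 48% = 27.36%.
Via Halcyon: 5% × 50% = 2.5%.
Via Meridian → Halcyon: 57% × 50% × 50% = 14.25%.
Total: 27.36% + 2.5% + 14.25% = 44.11%.

44.11%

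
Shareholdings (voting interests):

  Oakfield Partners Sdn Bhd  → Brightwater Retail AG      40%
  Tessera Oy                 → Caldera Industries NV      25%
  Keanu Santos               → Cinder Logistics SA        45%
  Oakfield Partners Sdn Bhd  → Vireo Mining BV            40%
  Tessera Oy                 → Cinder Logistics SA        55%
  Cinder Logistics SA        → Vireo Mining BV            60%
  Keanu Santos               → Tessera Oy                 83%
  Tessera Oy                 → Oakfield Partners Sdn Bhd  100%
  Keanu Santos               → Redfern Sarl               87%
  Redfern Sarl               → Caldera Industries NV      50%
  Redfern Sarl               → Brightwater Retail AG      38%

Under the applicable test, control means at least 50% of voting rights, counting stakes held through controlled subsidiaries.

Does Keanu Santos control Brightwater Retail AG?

Yes

Keanu holds 87% of Redfern, so Keanu controls Redfern.
Keanu holds 83% of Tessera, so Keanu controls Tessera.
Tessera holds 100% of Oakfield, so Keanu controls Oakfield.
Redfern and Oakfield together hold 38% + 40% = 78% of Brightwater, so Keanu controls Brightwater.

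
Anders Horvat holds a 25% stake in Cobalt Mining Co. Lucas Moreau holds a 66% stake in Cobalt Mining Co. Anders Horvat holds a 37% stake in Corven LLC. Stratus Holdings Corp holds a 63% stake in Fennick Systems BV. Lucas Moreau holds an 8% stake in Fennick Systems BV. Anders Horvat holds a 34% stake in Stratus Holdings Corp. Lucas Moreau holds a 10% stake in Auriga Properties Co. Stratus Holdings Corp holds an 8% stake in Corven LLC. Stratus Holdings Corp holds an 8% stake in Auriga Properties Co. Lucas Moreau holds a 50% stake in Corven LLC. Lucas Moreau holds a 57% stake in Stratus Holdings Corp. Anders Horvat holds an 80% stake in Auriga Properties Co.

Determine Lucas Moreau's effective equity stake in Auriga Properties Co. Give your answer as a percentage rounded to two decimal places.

Lucas reaches Auriga along 2 paths.
Direct stake: 10% = 10%.
Via Stratus: 57% × 8% = 4.56%.
Total: 10% + 4.56% = 14.56%.

14.56%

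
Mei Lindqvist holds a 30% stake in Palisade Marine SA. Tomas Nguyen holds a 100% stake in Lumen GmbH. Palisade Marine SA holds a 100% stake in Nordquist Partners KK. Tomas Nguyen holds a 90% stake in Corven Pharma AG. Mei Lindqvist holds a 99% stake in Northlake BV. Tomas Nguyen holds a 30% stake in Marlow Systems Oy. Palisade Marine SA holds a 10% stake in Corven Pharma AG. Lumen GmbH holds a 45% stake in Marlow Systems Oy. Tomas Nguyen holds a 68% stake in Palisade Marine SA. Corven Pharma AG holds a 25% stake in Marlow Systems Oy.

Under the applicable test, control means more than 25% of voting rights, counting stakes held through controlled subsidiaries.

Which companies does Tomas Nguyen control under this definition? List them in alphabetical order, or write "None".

Corven Pharma AG, Lumen GmbH, Marlow Systems Oy, Nordquist Partners KK, Palisade Marine SA

Tomas holds 100% of Lumen, so Tomas controls Lumen.
Tomas holds 68% of Palisade, so Tomas controls Palisade.
Palisade holds 100% of Nordquist, so Tomas controls Nordquist.
Tomas and Palisade together hold 90% + 10% = 100% of Corven, so Tomas controls Corven.
Tomas and Lumen and Corven together hold 30% + 45% + 25% = 100% of Marlow, so Tomas controls Marlow.
No other company's threshold is met.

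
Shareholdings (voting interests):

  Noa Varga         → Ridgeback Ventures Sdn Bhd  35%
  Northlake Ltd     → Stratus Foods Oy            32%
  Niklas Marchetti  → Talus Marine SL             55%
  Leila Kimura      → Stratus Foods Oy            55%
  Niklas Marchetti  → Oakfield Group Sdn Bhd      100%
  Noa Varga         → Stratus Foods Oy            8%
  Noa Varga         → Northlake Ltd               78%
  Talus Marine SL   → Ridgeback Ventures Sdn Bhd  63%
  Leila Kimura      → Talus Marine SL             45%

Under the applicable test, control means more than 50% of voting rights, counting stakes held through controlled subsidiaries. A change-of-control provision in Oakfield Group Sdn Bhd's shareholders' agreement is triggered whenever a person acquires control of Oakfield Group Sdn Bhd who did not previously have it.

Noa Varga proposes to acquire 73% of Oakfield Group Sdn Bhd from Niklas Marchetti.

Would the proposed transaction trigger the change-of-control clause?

Yes

The purchase adds only to Noa's holdings (Niklas's stake shrinks), so Noa is the only person who could newly come to control Oakfield.
Noa holds 78% of Northlake, so Noa controls Northlake.
Neither Noa nor any entity Noa controls holds any voting interest in Oakfield.
So before the transaction, Noa does not control Oakfield.
After the purchase, Noa holds 73% of Oakfield directly, and Niklas's stake falls to 27%.
Noa holds 73% of Oakfield, so Noa controls Oakfield.
Noa did not control Oakfield before and does after, so the clause is triggered.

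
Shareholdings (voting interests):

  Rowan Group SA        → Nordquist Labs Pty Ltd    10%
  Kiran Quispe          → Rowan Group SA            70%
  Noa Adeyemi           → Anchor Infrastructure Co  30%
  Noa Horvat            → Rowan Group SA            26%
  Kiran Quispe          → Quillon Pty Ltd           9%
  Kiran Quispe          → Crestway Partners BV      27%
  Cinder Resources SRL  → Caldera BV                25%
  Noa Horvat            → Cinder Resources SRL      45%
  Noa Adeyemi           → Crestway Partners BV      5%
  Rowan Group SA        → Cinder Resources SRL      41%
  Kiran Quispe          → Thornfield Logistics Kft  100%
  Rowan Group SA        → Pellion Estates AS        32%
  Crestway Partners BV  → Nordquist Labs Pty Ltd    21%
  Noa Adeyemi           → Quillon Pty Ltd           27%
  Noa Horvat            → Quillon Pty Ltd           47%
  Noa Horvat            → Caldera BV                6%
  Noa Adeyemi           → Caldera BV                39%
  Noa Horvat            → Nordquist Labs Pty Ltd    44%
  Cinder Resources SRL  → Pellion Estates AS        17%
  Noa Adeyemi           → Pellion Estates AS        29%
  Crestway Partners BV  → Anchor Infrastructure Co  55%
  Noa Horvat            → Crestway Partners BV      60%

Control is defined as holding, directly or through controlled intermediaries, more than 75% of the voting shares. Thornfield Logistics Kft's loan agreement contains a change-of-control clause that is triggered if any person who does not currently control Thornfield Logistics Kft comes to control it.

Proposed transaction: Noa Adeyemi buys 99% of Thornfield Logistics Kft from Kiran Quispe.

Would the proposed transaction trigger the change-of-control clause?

The purchase adds only to Noa Adeyemi's holdings (Kiran's stake shrinks), so Noa Adeyemi is the only person who could newly come to control Thornfield.
Noa Adeyemi's largest direct stake is 39% in Caldera, which does not meet the threshold, so Noa Adeyemi controls no company.
Neither Noa Adeyemi nor any entity Noa Adeyemi controls holds any voting interest in Thornfield.
So before the transaction, Noa Adeyemi does not control Thornfield.
After the purchase, Noa Adeyemi holds 99% of Thornfield directly, and Kiran's stake falls to 1%.
Noa Adeyemi holds 99% of Thornfield, so Noa Adeyemi controls Thornfield.
Noa Adeyemi did not control Thornfield before and does after, so the clause is triggered.

Yes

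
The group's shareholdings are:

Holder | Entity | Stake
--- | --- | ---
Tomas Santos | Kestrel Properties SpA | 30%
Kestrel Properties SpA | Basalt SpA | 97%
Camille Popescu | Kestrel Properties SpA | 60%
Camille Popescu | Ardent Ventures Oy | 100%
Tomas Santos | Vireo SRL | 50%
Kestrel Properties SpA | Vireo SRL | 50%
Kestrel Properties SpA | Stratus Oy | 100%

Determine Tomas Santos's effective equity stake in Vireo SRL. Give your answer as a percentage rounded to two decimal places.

65.00%

Tomas reaches Vireo along 2 paths.
Direct stake: 50% = 50%.
Via Kestrel: 30% × 50% = 15%.
Total: 50% + 15% = 65%.
Rounded: 65.00%.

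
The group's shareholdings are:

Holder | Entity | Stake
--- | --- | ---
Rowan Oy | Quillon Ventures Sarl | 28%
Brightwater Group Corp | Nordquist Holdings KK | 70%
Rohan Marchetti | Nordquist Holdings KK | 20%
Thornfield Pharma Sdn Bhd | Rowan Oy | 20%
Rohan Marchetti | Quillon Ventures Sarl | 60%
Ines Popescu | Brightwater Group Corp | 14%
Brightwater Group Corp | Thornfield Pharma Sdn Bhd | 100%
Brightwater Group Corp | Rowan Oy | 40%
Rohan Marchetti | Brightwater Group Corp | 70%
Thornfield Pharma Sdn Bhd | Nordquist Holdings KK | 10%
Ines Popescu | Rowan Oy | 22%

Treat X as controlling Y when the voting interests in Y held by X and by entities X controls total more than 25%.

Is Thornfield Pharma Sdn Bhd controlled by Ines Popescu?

No

Ines's largest direct stake is 22% in Rowan, which does not meet the threshold, so Ines controls no company.
Neither Ines nor any entity Ines controls holds any voting interest in Thornfield.
So Ines does not control Thornfield.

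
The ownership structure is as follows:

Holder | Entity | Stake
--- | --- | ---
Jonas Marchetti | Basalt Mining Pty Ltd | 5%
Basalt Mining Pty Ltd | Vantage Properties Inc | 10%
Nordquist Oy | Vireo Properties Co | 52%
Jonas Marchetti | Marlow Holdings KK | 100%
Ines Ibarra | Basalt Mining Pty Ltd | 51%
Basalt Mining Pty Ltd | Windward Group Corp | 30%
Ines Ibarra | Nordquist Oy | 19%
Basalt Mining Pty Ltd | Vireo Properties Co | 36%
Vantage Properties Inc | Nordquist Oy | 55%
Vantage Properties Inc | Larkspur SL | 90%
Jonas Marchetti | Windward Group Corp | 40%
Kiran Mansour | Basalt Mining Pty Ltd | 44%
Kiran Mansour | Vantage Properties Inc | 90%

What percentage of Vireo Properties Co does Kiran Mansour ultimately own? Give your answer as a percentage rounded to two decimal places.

42.84%

Kiran reaches Vireo along 3 paths.
Via Vantage → Nordquist: 90% × 55% × 52% = 25.74%.
Via Basalt → Vantage → Nordquist: 44% × 10% × 55% × 52% = 1.2584%.
Via Basalt: 44% × 36% = 15.84%.
Total: 25.74% + 1.2584% + 15.84% = 42.8384%.
Rounded: 42.84%.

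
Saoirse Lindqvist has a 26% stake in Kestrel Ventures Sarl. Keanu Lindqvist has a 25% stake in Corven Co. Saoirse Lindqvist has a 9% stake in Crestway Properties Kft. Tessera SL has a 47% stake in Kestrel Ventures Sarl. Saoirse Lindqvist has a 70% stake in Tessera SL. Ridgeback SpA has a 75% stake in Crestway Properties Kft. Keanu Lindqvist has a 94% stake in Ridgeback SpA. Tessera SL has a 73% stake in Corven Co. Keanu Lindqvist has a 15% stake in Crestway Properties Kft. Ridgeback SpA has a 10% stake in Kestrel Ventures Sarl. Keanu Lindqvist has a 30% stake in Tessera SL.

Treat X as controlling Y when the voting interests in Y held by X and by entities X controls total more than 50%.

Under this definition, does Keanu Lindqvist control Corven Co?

Keanu holds 94% of Ridgeback, so Keanu controls Ridgeback.
Keanu and Ridgeback together hold 15% + 75% = 90% of Crestway, so Keanu controls Crestway.
In Corven, Keanu's side holds only 25%, not > 50%.
So Keanu does not control Corven.

No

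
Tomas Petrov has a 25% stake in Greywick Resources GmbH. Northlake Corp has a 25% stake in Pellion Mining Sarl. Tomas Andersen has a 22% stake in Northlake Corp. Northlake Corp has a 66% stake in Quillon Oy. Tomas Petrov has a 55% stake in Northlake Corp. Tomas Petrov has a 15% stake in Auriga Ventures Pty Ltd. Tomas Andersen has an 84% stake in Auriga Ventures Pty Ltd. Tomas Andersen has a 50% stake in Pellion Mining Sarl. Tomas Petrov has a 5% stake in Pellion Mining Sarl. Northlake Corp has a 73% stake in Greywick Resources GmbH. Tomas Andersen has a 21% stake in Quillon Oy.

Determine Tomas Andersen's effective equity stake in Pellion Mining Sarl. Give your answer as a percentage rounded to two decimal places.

Tomas Andersen reaches Pellion along 2 paths.
Direct stake: 50% = 50%.
Via Northlake: 22% × 25% = 5.5%.
Total: 50% + 5.5% = 55.5%.
Rounded: 55.50%.

55.50%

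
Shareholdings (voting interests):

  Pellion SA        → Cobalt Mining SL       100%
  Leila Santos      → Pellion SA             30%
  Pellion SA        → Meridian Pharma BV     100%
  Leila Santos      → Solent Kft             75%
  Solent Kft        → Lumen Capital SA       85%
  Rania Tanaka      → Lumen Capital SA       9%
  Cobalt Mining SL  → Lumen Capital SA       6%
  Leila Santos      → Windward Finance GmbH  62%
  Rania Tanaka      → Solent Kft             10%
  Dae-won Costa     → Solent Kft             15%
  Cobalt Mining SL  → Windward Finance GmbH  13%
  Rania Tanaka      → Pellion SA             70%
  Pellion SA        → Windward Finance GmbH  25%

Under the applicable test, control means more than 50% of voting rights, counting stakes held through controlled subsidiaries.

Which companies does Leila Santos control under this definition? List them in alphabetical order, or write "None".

Lumen Capital SA, Solent Kft, Windward Finance GmbH

Leila holds 75% of Solent, so Leila controls Solent.
Leila holds 62% of Windward, so Leila controls Windward.
Solent holds 85% of Lumen, so Leila controls Lumen.
No other company's threshold is met.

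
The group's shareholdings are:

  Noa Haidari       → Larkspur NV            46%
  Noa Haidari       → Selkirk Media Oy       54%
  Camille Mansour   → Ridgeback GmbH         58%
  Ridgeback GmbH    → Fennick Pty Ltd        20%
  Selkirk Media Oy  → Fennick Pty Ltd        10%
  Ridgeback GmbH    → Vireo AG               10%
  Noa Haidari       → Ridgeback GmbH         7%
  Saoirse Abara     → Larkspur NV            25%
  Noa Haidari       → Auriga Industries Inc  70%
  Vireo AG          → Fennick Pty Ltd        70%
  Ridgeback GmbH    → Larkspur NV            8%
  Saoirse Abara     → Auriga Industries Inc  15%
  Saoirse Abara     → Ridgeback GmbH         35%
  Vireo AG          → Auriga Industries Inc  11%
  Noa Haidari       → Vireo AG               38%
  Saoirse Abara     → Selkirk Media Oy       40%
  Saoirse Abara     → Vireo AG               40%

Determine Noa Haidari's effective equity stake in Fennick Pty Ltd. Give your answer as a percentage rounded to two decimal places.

33.89%

Noa reaches Fennick along 4 paths.
Via Selkirk: 54% × 10% = 5.4%.
Via Ridgeback: 7% × 20% = 1.4%.
Via Ridgeback → Vireo: 7% × 10% × 70% = 0.49%.
Via Vireo: 38% × 70% = 26.6%.
Total: 5.4% + 1.4% + 0.49% + 26.6% = 33.89%.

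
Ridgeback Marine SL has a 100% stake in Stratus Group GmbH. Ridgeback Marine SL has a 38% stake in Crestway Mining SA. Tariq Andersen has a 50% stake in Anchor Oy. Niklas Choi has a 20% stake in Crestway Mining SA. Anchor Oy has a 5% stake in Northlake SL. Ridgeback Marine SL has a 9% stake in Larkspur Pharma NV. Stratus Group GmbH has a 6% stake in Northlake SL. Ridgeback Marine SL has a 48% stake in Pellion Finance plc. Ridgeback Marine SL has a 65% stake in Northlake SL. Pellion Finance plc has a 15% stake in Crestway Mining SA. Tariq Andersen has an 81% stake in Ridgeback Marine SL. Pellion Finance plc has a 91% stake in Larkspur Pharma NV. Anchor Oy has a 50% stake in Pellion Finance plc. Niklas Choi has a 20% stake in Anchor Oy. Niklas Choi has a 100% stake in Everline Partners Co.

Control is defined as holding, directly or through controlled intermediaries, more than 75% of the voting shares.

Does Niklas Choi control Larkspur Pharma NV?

Niklas holds 100% of Everline, so Niklas controls Everline.
Neither Niklas nor any entity Niklas controls holds any voting interest in Larkspur.
So Niklas does not control Larkspur.

No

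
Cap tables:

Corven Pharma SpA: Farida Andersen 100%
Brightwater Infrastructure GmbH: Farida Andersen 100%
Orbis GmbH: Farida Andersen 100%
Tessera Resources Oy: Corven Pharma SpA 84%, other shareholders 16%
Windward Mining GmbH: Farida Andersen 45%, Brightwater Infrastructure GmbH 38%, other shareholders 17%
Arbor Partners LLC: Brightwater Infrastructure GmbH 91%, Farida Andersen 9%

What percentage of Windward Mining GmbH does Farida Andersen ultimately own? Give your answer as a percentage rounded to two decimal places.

83.00%

Farida reaches Windward along 2 paths.
Direct stake: 45% = 45%.
Via Brightwater: 100% × 38% = 38%.
Total: 45% + 38% = 83%.
Rounded: 83.00%.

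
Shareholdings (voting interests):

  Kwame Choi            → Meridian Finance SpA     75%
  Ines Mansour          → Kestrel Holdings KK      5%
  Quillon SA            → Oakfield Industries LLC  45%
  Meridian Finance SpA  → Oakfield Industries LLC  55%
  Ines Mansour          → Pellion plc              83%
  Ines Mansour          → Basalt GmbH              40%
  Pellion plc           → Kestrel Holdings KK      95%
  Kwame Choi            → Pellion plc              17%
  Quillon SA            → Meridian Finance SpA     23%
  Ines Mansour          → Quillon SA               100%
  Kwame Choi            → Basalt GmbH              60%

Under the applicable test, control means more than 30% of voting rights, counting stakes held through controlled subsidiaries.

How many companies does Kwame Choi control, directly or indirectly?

Kwame holds 60% of Basalt, so Kwame controls Basalt.
Kwame holds 75% of Meridian, so Kwame controls Meridian.
Meridian holds 55% of Oakfield, so Kwame controls Oakfield.
No other company's threshold is met.
Kwame controls 3 companies.

3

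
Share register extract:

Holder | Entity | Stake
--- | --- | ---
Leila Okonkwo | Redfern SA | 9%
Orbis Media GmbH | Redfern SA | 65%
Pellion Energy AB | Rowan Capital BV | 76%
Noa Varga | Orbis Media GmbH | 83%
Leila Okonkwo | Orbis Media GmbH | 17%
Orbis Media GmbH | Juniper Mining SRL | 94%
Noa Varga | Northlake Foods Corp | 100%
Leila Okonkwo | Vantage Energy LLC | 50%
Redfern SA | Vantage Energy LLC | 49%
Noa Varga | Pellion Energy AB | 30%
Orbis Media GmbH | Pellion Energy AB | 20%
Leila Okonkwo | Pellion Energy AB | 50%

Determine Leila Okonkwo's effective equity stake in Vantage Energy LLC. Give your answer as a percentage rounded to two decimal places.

Leila reaches Vantage along 3 paths.
Direct stake: 50% = 50%.
Via Redfern: 9% × 49% = 4.41%.
Via Orbis → Redfern: 17% × 65% × 49% = 5.4145%.
Total: 50% + 4.41% + 5.4145% = 59.8245%.
Rounded: 59.82%.

59.82%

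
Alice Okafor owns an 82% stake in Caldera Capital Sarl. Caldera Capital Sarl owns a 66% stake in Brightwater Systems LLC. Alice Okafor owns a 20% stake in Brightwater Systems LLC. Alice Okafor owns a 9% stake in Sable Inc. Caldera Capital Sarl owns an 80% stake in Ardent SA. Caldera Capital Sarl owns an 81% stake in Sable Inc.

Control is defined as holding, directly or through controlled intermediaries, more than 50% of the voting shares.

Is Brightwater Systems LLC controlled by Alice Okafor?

Yes

Alice holds 82% of Caldera, so Alice controls Caldera.
Caldera and Alice together hold 66% + 20% = 86% of Brightwater, so Alice controls Brightwater.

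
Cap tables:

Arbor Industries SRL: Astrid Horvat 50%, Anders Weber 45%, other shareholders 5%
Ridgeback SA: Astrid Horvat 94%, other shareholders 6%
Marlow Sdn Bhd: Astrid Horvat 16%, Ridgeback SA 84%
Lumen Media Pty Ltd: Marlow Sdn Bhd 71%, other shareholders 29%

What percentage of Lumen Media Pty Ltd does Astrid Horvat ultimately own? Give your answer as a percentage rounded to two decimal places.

67.42%

Astrid reaches Lumen along 2 paths.
Via Marlow: 16% × 71% = 11.36%.
Via Ridgeback → Marlow: 94% × 84% × 71% = 56.0616%.
Total: 11.36% + 56.0616% = 67.4216%.
Rounded: 67.42%.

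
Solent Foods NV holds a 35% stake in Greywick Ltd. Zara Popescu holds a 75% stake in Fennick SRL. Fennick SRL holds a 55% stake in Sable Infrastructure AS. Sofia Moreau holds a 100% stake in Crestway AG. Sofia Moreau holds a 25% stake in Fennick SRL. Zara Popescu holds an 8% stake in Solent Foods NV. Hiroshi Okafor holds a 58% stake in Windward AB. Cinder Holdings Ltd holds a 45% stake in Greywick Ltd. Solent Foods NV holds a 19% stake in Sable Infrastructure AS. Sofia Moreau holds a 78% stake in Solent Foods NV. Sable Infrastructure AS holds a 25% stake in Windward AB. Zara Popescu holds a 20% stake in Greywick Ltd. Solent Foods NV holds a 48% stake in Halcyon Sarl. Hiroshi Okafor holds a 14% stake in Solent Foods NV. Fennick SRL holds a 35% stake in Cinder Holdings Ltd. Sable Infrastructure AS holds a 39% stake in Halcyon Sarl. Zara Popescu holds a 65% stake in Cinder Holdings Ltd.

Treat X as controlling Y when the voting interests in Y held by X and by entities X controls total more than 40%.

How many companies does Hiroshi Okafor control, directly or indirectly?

Hiroshi holds 58% of Windward, so Hiroshi controls Windward.
No other company's threshold is met.
Hiroshi controls 1 company.

1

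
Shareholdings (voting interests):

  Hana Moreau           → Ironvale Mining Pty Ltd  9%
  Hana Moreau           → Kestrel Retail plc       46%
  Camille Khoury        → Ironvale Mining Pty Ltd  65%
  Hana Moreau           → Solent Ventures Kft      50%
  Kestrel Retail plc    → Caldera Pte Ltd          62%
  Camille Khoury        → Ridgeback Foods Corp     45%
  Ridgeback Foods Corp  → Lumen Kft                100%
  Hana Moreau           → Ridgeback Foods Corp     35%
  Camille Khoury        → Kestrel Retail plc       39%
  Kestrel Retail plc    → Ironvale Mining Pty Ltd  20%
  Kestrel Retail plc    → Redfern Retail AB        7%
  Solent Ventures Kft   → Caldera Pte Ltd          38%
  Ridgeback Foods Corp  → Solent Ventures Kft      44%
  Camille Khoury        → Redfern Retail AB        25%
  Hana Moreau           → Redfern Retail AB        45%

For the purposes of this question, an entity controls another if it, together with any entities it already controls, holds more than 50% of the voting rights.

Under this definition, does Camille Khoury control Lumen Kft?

Camille holds 65% of Ironvale, so Camille controls Ironvale.
Neither Camille nor any entity Camille controls holds any voting interest in Lumen.
So Camille does not control Lumen.

No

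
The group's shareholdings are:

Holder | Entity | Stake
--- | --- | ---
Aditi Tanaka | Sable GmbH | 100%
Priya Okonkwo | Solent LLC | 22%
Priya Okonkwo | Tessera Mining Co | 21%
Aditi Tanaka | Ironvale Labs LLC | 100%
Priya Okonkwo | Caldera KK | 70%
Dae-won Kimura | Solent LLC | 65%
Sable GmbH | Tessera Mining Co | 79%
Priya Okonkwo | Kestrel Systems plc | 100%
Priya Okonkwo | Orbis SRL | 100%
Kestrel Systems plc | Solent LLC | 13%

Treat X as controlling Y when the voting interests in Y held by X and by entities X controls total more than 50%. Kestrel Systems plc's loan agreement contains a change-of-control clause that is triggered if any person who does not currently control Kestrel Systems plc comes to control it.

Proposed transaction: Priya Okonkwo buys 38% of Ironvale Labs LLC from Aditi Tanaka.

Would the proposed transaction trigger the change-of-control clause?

The purchase adds only to Priya's holdings (Aditi's stake shrinks), so Priya is the only person who could newly come to control Kestrel.
Priya holds 100% of Kestrel, so Priya controls Kestrel.
So Priya already controls Kestrel before the transaction.
After the purchase, Priya holds 38% of Ironvale directly, and Aditi's stake falls to 62%.
Priya controlled Kestrel already, so this is not a new person acquiring control; every other person's position is unchanged or reduced.
No new person acquires control, so the clause is not triggered.

No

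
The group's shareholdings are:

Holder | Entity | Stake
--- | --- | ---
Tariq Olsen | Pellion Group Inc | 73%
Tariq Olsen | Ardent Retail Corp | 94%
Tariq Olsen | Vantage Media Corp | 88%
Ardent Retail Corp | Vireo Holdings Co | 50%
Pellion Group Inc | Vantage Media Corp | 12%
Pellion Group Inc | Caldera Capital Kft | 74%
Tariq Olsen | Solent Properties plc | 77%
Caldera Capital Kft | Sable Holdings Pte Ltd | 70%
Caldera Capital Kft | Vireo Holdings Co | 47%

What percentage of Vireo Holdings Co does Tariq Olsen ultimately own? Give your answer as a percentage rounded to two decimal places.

72.39%

Tariq reaches Vireo along 2 paths.
Via Ardent: 94% × 50% = 47%.
Via Pellion → Caldera: 73% × 74% × 47% = 25.3894%.
Total: 47% + 25.3894% = 72.3894%.
Rounded: 72.39%.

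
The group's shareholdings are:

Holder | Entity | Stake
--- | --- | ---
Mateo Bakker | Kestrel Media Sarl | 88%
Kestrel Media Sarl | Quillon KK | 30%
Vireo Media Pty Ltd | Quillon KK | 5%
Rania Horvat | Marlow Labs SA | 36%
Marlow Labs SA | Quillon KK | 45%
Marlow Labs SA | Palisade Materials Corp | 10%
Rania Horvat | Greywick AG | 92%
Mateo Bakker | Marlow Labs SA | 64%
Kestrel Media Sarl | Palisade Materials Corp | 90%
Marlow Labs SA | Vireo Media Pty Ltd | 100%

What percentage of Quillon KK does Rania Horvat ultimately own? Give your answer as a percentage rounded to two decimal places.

18.00%

Rania reaches Quillon along 2 paths.
Via Marlow: 36% × 45% = 16.2%.
Via Marlow → Vireo: 36% × 100% × 5% = 1.8%.
Total: 16.2% + 1.8% = 18%.
Rounded: 18.00%.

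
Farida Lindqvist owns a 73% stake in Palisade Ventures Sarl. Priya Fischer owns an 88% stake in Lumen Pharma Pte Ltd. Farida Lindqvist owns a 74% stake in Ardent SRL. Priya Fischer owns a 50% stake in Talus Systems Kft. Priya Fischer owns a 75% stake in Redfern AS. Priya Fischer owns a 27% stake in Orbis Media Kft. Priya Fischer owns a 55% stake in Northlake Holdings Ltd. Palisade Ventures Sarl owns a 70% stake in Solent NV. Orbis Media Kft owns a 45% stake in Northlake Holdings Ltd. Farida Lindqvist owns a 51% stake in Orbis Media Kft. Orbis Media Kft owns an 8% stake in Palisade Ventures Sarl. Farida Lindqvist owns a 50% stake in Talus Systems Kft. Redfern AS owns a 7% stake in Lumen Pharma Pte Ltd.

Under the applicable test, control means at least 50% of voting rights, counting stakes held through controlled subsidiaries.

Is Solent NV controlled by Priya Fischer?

Priya holds 75% of Redfern, so Priya controls Redfern.
Priya holds 50% of Talus, so Priya controls Talus.
Priya and Redfern together hold 88% + 7% = 95% of Lumen, so Priya controls Lumen.
Priya holds 55% of Northlake, so Priya controls Northlake.
Neither Priya nor any entity Priya controls holds any voting interest in Solent.
So Priya does not control Solent.

No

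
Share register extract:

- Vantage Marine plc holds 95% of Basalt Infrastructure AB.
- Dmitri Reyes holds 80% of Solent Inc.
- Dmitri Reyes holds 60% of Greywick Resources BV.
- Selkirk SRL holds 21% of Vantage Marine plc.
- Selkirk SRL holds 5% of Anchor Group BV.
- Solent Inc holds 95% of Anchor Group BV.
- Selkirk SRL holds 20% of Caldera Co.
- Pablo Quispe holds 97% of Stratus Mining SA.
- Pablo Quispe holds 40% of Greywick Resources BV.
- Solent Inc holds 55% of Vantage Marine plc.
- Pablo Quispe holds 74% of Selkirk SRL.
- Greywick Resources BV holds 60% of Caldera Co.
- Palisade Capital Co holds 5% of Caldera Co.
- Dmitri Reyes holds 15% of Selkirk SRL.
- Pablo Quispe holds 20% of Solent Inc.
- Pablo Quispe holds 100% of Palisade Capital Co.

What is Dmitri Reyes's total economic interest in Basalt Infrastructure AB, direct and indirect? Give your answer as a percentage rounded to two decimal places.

Dmitri reaches Basalt along 2 paths.
Via Selkirk → Vantage: 15% × 21% × 95% = 2.9925%.
Via Solent → Vantage: 80% × 55% × 95% = 41.8%.
Total: 2.9925% + 41.8% = 44.7925%.
Rounded: 44.79%.

44.79%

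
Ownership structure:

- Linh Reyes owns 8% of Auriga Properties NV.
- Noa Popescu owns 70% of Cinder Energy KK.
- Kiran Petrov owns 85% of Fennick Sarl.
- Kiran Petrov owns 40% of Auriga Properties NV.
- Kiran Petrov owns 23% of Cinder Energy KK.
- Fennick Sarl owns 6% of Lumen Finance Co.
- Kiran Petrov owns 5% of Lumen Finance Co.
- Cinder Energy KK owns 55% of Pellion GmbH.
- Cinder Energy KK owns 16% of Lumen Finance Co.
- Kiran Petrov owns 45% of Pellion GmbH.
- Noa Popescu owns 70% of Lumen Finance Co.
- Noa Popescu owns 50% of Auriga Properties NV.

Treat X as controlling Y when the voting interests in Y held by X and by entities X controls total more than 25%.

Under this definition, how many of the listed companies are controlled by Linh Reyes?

Linh's largest direct stake is 8% in Auriga, which does not meet the threshold.
Linh controls 0 companies.

0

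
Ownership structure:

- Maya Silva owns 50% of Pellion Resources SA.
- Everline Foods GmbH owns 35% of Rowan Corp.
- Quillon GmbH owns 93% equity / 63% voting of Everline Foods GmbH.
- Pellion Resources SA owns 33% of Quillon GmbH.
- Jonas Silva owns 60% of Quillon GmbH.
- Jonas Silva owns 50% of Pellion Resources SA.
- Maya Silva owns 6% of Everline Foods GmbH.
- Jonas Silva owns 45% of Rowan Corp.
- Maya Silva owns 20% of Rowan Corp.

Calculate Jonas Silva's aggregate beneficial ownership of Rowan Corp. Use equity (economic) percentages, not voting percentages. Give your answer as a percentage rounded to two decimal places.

Jonas reaches Rowan along 3 paths.
Direct stake: 45% = 45%.
Via Pellion → Quillon → Everline: 50% × 33% × 93% × 35% = 5.37075%.
Via Quillon → Everline: 60% × 93% × 35% = 19.53%.
Total: 45% + 5.37075% + 19.53% = 69.90075%.
Rounded: 69.90%.

69.90%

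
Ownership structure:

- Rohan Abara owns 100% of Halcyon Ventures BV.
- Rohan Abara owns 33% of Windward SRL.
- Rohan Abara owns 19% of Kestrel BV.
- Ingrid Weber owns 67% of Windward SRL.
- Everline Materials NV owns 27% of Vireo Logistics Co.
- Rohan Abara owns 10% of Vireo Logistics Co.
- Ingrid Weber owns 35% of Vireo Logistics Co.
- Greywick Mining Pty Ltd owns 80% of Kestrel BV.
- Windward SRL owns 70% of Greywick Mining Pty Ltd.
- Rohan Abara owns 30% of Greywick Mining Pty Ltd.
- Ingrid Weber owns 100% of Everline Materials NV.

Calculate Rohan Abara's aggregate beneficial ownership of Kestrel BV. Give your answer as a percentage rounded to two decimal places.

61.48%

Rohan reaches Kestrel along 3 paths.
Via Windward → Greywick: 33% × 70% × 80% = 18.48%.
Via Greywick: 30% × 80% = 24%.
Direct stake: 19% = 19%.
Total: 18.48% + 24% + 19% = 61.48%.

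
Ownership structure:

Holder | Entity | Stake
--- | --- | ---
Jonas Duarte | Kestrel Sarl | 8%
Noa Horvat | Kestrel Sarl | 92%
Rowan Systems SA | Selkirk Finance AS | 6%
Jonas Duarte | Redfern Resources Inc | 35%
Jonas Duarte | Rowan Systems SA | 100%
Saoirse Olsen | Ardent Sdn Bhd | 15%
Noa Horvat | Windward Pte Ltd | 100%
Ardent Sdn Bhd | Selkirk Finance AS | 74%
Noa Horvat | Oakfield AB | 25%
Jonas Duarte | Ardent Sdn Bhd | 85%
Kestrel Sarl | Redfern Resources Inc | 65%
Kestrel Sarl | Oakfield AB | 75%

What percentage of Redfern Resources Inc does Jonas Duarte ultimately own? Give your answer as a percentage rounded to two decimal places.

40.20%

Jonas reaches Redfern along 2 paths.
Direct stake: 35% = 35%.
Via Kestrel: 8% × 65% = 5.2%.
Total: 35% + 5.2% = 40.2%.
Rounded: 40.20%.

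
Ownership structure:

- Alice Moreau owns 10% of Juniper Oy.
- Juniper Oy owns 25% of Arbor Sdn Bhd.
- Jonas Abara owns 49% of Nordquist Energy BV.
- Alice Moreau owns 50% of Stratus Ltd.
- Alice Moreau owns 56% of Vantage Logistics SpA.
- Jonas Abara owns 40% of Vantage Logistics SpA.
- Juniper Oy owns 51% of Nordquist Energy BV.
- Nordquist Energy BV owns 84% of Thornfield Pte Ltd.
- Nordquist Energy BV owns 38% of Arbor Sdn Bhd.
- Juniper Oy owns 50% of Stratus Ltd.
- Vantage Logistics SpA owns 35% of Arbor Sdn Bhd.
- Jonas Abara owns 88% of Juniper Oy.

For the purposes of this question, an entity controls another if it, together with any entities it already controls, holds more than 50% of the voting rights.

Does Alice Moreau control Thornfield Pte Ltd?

No

Alice holds 56% of Vantage, so Alice controls Vantage.
Neither Alice nor any entity Alice controls holds any voting interest in Thornfield.
So Alice does not control Thornfield.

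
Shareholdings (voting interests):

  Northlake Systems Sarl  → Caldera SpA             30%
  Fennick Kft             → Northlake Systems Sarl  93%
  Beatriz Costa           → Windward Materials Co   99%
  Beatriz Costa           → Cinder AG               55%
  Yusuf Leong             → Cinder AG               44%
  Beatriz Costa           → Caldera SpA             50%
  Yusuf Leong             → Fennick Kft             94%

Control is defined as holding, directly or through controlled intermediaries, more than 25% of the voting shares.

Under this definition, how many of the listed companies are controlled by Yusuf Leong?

Yusuf holds 94% of Fennick, so Yusuf controls Fennick.
Yusuf holds 44% of Cinder, so Yusuf controls Cinder.
Fennick holds 93% of Northlake, so Yusuf controls Northlake.
Northlake holds 30% of Caldera, so Yusuf controls Caldera.
No other company's threshold is met.
Yusuf controls 4 companies.

4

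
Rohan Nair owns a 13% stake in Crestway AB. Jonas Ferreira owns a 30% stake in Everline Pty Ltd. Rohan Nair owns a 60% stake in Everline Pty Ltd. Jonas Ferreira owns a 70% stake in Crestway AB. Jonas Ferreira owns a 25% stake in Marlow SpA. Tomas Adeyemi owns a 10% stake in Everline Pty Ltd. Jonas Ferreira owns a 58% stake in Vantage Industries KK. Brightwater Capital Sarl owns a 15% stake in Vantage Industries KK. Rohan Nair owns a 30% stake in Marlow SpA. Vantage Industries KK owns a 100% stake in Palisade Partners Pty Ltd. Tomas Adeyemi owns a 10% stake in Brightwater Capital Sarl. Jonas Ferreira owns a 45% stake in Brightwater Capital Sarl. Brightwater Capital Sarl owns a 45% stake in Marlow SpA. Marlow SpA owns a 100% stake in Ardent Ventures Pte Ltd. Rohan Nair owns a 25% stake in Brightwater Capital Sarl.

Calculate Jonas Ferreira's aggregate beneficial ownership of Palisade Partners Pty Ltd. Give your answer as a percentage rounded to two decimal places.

Jonas reaches Palisade along 2 paths.
Via Vantage: 58% × 100% = 58%.
Via Brightwater → Vantage: 45% × 15% × 100% = 6.75%.
Total: 58% + 6.75% = 64.75%.

64.75%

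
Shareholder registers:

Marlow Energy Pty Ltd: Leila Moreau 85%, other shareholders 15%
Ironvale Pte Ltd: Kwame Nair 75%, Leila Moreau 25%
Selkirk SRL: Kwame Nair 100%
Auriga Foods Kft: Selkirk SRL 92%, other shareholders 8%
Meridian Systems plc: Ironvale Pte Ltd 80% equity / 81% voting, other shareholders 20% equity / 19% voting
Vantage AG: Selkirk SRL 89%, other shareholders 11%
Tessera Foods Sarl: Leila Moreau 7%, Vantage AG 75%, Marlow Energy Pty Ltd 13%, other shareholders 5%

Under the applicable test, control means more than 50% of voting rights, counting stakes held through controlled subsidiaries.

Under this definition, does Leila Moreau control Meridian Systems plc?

Leila holds 85% of Marlow, so Leila controls Marlow.
Neither Leila nor any entity Leila controls holds any voting interest in Meridian.
So Leila does not control Meridian.

No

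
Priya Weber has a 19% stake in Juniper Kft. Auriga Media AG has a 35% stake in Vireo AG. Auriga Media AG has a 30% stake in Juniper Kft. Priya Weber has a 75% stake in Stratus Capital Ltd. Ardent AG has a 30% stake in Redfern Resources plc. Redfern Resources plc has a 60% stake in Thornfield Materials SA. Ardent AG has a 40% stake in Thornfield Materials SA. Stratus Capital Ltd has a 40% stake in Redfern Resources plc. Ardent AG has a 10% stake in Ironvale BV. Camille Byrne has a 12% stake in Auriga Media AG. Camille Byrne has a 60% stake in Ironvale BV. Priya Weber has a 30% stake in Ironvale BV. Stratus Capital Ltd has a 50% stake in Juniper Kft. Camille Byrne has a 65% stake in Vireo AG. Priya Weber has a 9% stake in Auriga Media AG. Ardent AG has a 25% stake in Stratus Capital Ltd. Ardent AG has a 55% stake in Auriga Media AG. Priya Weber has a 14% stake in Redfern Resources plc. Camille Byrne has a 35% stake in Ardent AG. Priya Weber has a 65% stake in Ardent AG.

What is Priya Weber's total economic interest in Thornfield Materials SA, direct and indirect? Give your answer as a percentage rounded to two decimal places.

68.00%

Priya reaches Thornfield along 5 paths.
Via Ardent: 65% × 40% = 26%.
Via Redfern: 14% × 60% = 8.4%.
Via Ardent → Redfern: 65% × 30% × 60% = 11.7%.
Via Ardent → Stratus → Redfern: 65% × 25% × 40% × 60% = 3.9%.
Via Stratus → Redfern: 75% × 40% × 60% = 18%.
Total: 26% + 8.4% + 11.7% + 3.9% + 18% = 68%.
Rounded: 68.00%.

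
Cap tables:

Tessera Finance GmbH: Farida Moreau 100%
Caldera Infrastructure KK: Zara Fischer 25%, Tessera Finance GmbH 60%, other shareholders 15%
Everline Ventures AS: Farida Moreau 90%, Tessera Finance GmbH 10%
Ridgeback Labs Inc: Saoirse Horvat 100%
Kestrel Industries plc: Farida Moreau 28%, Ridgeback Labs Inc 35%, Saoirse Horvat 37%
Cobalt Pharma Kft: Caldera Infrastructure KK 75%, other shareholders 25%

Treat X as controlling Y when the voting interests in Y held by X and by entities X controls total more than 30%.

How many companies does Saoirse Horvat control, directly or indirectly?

2

Saoirse holds 100% of Ridgeback, so Saoirse controls Ridgeback.
Ridgeback and Saoirse together hold 35% + 37% = 72% of Kestrel, so Saoirse controls Kestrel.
No other company's threshold is met.
Saoirse controls 2 companies.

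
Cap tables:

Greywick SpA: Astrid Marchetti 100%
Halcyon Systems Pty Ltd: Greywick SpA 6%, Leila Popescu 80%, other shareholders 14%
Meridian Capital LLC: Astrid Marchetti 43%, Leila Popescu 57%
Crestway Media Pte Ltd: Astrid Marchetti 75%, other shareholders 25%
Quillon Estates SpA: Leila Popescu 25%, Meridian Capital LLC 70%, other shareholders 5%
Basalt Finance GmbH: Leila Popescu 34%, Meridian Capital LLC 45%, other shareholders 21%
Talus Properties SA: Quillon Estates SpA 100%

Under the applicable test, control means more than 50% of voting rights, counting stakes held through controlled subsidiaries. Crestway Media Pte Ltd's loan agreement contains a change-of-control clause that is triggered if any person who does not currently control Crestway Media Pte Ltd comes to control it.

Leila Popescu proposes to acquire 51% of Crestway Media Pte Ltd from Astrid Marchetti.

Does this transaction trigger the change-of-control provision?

Yes

The purchase adds only to Leila's holdings (Astrid's stake shrinks), so Leila is the only person who could newly come to control Crestway.
Leila holds 80% of Halcyon, so Leila controls Halcyon.
Leila holds 57% of Meridian, so Leila controls Meridian.
Leila and Meridian together hold 25% + 70% = 95% of Quillon, so Leila controls Quillon.
Leila and Meridian together hold 34% + 45% = 79% of Basalt, so Leila controls Basalt.
Quillon holds 100% of Talus, so Leila controls Talus.
Neither Leila nor any entity Leila controls holds any voting interest in Crestway.
So before the transaction, Leila does not control Crestway.
After the purchase, Leila holds 51% of Crestway directly, and Astrid's stake falls to 24%.
Leila holds 51% of Crestway, so Leila controls Crestway.
Leila did not control Crestway before and does after, so the clause is triggered.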